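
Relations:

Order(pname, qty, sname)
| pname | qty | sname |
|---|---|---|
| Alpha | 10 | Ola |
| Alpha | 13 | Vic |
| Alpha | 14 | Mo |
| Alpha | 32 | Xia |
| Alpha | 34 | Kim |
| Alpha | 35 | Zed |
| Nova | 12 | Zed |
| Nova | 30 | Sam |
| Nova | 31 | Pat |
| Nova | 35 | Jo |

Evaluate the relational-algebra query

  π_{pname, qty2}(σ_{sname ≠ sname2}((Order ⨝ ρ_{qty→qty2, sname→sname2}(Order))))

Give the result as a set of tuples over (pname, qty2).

{(Alpha, 10), (Alpha, 13), (Alpha, 14), (Alpha, 32), (Alpha, 34), (Alpha, 35), (Nova, 12), (Nova, 30), (Nova, 31), (Nova, 35)}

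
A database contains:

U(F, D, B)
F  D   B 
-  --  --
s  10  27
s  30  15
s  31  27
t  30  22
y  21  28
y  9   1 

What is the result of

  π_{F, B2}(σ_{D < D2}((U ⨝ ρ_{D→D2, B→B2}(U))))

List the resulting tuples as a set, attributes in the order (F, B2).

ρ[D→D2, B→B2]: schema becomes (F, D2, B2); tuples unchanged.
Joining U and ρ_{D→D2, B→B2}(U) on F yields {(s, 10, 27, 10, 27), (s, 10, 27, 30, 15), (s, 10, 27, 31, 27), (s, 30, 15, 10, 27), (s, 30, 15, 30, 15), (s, 30, 15, 31, 27), (s, 31, 27, 10, 27), (s, 31, 27, 30, 15), (s, 31, 27, 31, 27), (t, 30, 22, 30, 22), (y, 21, 28, 21, 28), (y, 21, 28, 9, 1), (y, 9, 1, 21, 28), (y, 9, 1, 9, 1)}.
Selection D < D2: {(s, 10, 27, 30, 15), (s, 10, 27, 31, 27), (s, 30, 15, 31, 27), (y, 9, 1, 21, 28)}
π[F, B2]: project onto (F, B2) (1 duplicate(s) eliminated) → {(s, 15), (s, 27), (y, 28)}

{(s, 15), (s, 27), (y, 28)}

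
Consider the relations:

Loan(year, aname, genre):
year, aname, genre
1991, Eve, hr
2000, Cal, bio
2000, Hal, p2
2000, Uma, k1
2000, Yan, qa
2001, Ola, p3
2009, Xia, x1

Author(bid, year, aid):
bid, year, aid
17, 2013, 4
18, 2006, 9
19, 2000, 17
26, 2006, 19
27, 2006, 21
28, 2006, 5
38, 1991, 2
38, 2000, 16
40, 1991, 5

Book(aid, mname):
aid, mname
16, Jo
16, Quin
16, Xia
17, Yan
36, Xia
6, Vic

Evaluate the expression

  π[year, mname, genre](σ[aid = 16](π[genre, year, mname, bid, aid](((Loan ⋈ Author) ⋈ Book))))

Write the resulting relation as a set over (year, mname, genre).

{(2000, Jo, bio), (2000, Jo, k1), (2000, Jo, p2), (2000, Jo, qa), (2000, Quin, bio), (2000, Quin, k1), (2000, Quin, p2), (2000, Quin, qa), (2000, Xia, bio), (2000, Xia, k1), (2000, Xia, p2), (2000, Xia, qa)}

Joining Loan and Author on year yields {(1991, Eve, hr, 38, 2), (1991, Eve, hr, 40, 5), (2000, Cal, bio, 19, 17), (2000, Cal, bio, 38, 16), (2000, Hal, p2, 19, 17), (2000, Hal, p2, 38, 16), (2000, Uma, k1, 19, 17), (2000, Uma, k1, 38, 16), (2000, Yan, qa, 19, 17), (2000, Yan, qa, 38, 16)}.
Joining (Loan ⋈ Author) and Book on aid yields {(2000, Cal, bio, 19, 17, Yan), (2000, Cal, bio, 38, 16, Jo), (2000, Cal, bio, 38, 16, Quin), (2000, Cal, bio, 38, 16, Xia), (2000, Hal, p2, 19, 17, Yan), (2000, Hal, p2, 38, 16, Jo), (2000, Hal, p2, 38, 16, Quin), (2000, Hal, p2, 38, 16, Xia), (2000, Uma, k1, 19, 17, Yan), (2000, Uma, k1, 38, 16, Jo), (2000, Uma, k1, 38, 16, Quin), (2000, Uma, k1, 38, 16, Xia), (2000, Yan, qa, 19, 17, Yan), (2000, Yan, qa, 38, 16, Jo), (2000, Yan, qa, 38, 16, Quin), (2000, Yan, qa, 38, 16, Xia)}.
π[genre, year, mname, bid, aid]: project onto (genre, year, mname, bid, aid) → {(bio, 2000, Jo, 38, 16), (bio, 2000, Quin, 38, 16), (bio, 2000, Xia, 38, 16), (bio, 2000, Yan, 19, 17), (k1, 2000, Jo, 38, 16), (k1, 2000, Quin, 38, 16), (k1, 2000, Xia, 38, 16), (k1, 2000, Yan, 19, 17), (p2, 2000, Jo, 38, 16), (p2, 2000, Quin, 38, 16), (p2, 2000, Xia, 38, 16), (p2, 2000, Yan, 19, 17), (qa, 2000, Jo, 38, 16), (qa, 2000, Quin, 38, 16), (qa, 2000, Xia, 38, 16), (qa, 2000, Yan, 19, 17)}
Selection aid = 16: {(bio, 2000, Jo, 38, 16), (bio, 2000, Quin, 38, 16), (bio, 2000, Xia, 38, 16), (k1, 2000, Jo, 38, 16), (k1, 2000, Quin, 38, 16), (k1, 2000, Xia, 38, 16), (p2, 2000, Jo, 38, 16), (p2, 2000, Quin, 38, 16), (p2, 2000, Xia, 38, 16), (qa, 2000, Jo, 38, 16), (qa, 2000, Quin, 38, 16), (qa, 2000, Xia, 38, 16)}
π[year, mname, genre]: project onto (year, mname, genre) → {(2000, Jo, bio), (2000, Jo, k1), (2000, Jo, p2), (2000, Jo, qa), (2000, Quin, bio), (2000, Quin, k1), (2000, Quin, p2), (2000, Quin, qa), (2000, Xia, bio), (2000, Xia, k1), (2000, Xia, p2), (2000, Xia, qa)}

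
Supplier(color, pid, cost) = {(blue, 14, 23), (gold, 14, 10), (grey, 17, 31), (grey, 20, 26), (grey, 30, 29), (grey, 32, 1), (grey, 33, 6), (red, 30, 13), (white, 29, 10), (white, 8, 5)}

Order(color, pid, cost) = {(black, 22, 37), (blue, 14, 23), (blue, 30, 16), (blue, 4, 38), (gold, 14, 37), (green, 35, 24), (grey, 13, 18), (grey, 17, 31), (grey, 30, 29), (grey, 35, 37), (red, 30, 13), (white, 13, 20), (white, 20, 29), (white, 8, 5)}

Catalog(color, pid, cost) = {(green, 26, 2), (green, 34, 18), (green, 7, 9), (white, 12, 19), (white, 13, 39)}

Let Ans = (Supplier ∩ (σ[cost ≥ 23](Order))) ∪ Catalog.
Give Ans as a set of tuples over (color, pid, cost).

Selection cost ≥ 23: {(black, 22, 37), (blue, 14, 23), (blue, 4, 38), (gold, 14, 37), (green, 35, 24), (grey, 17, 31), (grey, 30, 29), (grey, 35, 37), (white, 20, 29)}
Set intersection of the two operands is {(blue, 14, 23), (grey, 17, 31), (grey, 30, 29)}.
Set union of the two operands is {(blue, 14, 23), (green, 26, 2), (green, 34, 18), (green, 7, 9), (grey, 17, 31), (grey, 30, 29), (white, 12, 19), (white, 13, 39)}.

{(blue, 14, 23), (green, 26, 2), (green, 34, 18), (green, 7, 9), (grey, 17, 31), (grey, 30, 29), (white, 12, 19), (white, 13, 39)}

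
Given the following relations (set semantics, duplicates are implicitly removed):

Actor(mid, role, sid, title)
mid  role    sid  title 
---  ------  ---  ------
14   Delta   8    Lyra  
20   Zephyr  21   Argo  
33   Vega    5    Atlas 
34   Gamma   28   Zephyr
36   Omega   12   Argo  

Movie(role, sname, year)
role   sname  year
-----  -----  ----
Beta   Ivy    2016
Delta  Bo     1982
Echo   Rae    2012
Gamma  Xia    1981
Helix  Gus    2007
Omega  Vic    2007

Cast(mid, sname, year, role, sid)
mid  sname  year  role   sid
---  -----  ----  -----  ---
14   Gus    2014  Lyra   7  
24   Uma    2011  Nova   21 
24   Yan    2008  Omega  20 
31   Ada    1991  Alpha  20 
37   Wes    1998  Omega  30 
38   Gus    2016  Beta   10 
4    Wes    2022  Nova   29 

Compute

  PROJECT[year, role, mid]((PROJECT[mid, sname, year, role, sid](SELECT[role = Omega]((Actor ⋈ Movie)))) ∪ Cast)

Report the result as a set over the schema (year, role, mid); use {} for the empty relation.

Actor ⋈ Movie (natural join on role): {(14, Delta, 8, Lyra, Bo, 1982), (34, Gamma, 28, Zephyr, Xia, 1981), (36, Omega, 12, Argo, Vic, 2007)}
σ[role = Omega]: keep tuples satisfying role = Omega → {(36, Omega, 12, Argo, Vic, 2007)}
π_{mid, sname, year, role, sid} gives {(36, Vic, 2007, Omega, 12)}.
Set union of the two operands is {(14, Gus, 2014, Lyra, 7), (24, Uma, 2011, Nova, 21), (24, Yan, 2008, Omega, 20), (31, Ada, 1991, Alpha, 20), (36, Vic, 2007, Omega, 12), (37, Wes, 1998, Omega, 30), (38, Gus, 2016, Beta, 10), (4, Wes, 2022, Nova, 29)}.
π_{year, role, mid} gives {(1991, Alpha, 31), (1998, Omega, 37), (2007, Omega, 36), (2008, Omega, 24), (2011, Nova, 24), (2014, Lyra, 14), (2016, Beta, 38), (2022, Nova, 4)}.

{(1991, Alpha, 31), (1998, Omega, 37), (2007, Omega, 36), (2008, Omega, 24), (2011, Nova, 24), (2014, Lyra, 14), (2016, Beta, 38), (2022, Nova, 4)}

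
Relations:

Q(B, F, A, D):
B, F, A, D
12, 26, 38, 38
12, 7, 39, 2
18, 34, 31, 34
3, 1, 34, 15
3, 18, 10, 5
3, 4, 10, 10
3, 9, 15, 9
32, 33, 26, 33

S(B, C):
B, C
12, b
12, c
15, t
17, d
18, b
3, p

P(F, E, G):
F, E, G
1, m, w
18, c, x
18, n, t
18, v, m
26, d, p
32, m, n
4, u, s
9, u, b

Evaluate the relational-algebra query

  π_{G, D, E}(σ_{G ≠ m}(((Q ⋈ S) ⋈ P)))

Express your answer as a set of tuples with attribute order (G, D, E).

{(b, 9, u), (p, 38, d), (s, 10, u), (t, 5, n), (w, 15, m), (x, 5, c)}

Q ⋈ S (natural join on B): {(12, 26, 38, 38, b), (12, 26, 38, 38, c), (12, 7, 39, 2, b), (12, 7, 39, 2, c), (18, 34, 31, 34, b), (3, 1, 34, 15, p), (3, 18, 10, 5, p), (3, 4, 10, 10, p), (3, 9, 15, 9, p)}
(Q ⋈ S) ⋈ P (natural join on F): {(12, 26, 38, 38, b, d, p), (12, 26, 38, 38, c, d, p), (3, 1, 34, 15, p, m, w), (3, 18, 10, 5, p, c, x), (3, 18, 10, 5, p, n, t), (3, 18, 10, 5, p, v, m), (3, 4, 10, 10, p, u, s), (3, 9, 15, 9, p, u, b)}
Selection G ≠ m: {(12, 26, 38, 38, b, d, p), (12, 26, 38, 38, c, d, p), (3, 1, 34, 15, p, m, w), (3, 18, 10, 5, p, c, x), (3, 18, 10, 5, p, n, t), (3, 4, 10, 10, p, u, s), (3, 9, 15, 9, p, u, b)}
Projecting to G, D, E (1 duplicate(s) eliminated): {(b, 9, u), (p, 38, d), (s, 10, u), (t, 5, n), (w, 15, m), (x, 5, c)}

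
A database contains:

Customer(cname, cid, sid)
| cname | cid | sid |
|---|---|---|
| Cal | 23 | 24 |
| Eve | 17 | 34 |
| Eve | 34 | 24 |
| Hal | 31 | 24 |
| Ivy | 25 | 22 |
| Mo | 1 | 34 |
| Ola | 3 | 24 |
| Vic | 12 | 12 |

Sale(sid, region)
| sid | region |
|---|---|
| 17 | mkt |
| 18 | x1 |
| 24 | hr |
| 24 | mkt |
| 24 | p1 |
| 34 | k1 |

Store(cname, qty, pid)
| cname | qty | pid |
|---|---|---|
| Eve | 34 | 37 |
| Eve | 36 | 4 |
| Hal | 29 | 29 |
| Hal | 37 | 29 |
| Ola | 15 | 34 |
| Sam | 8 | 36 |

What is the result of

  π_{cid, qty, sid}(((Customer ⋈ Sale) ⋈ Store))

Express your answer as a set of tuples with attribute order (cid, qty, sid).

Natural join on sid: {(Cal, 23, 24, hr), (Cal, 23, 24, mkt), (Cal, 23, 24, p1), (Eve, 17, 34, k1), (Eve, 34, 24, hr), (Eve, 34, 24, mkt), (Eve, 34, 24, p1), (Hal, 31, 24, hr), (Hal, 31, 24, mkt), (Hal, 31, 24, p1), (Mo, 1, 34, k1), (Ola, 3, 24, hr), (Ola, 3, 24, mkt), (Ola, 3, 24, p1)}
Natural join on cname: {(Eve, 17, 34, k1, 34, 37), (Eve, 17, 34, k1, 36, 4), (Eve, 34, 24, hr, 34, 37), (Eve, 34, 24, hr, 36, 4), (Eve, 34, 24, mkt, 34, 37), (Eve, 34, 24, mkt, 36, 4), (Eve, 34, 24, p1, 34, 37), (Eve, 34, 24, p1, 36, 4), (Hal, 31, 24, hr, 29, 29), (Hal, 31, 24, hr, 37, 29), (Hal, 31, 24, mkt, 29, 29), (Hal, 31, 24, mkt, 37, 29), (Hal, 31, 24, p1, 29, 29), (Hal, 31, 24, p1, 37, 29), (Ola, 3, 24, hr, 15, 34), (Ola, 3, 24, mkt, 15, 34), (Ola, 3, 24, p1, 15, 34)}
Keep only column(s) cid, qty, sid (10 duplicate(s) eliminated): {(17, 34, 34), (17, 36, 34), (3, 15, 24), (31, 29, 24), (31, 37, 24), (34, 34, 24), (34, 36, 24)}

{(17, 34, 34), (17, 36, 34), (3, 15, 24), (31, 29, 24), (31, 37, 24), (34, 34, 24), (34, 36, 24)}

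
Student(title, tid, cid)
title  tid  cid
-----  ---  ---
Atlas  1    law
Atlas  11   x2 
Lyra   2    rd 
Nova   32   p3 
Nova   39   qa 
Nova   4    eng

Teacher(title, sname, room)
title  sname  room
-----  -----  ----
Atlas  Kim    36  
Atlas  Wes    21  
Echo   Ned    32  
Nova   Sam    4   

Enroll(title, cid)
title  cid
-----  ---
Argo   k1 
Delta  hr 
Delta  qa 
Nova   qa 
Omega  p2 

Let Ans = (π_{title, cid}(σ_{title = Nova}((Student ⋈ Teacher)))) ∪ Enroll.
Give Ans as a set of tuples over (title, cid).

{(Argo, k1), (Delta, hr), (Delta, qa), (Nova, eng), (Nova, p3), (Nova, qa), (Omega, p2)}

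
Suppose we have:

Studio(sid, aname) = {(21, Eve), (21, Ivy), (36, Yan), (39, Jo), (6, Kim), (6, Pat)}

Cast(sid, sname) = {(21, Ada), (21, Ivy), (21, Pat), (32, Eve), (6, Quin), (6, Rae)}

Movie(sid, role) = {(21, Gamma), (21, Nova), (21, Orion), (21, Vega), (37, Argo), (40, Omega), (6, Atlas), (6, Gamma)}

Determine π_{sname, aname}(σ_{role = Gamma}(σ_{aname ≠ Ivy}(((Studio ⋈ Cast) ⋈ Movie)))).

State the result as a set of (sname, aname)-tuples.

Studio ⋈ Cast (natural join on sid): {(21, Eve, Ada), (21, Eve, Ivy), (21, Eve, Pat), (21, Ivy, Ada), (21, Ivy, Ivy), (21, Ivy, Pat), (6, Kim, Quin), (6, Kim, Rae), (6, Pat, Quin), (6, Pat, Rae)}
(Studio ⋈ Cast) ⋈ Movie (natural join on sid): {(21, Eve, Ada, Gamma), (21, Eve, Ada, Nova), (21, Eve, Ada, Orion), (21, Eve, Ada, Vega), (21, Eve, Ivy, Gamma), (21, Eve, Ivy, Nova), (21, Eve, Ivy, Orion), (21, Eve, Ivy, Vega), (21, Eve, Pat, Gamma), (21, Eve, Pat, Nova), (21, Eve, Pat, Orion), (21, Eve, Pat, Vega), (21, Ivy, Ada, Gamma), (21, Ivy, Ada, Nova), (21, Ivy, Ada, Orion), (21, Ivy, Ada, Vega), (21, Ivy, Ivy, Gamma), (21, Ivy, Ivy, Nova), (21, Ivy, Ivy, Orion), (21, Ivy, Ivy, Vega), (21, Ivy, Pat, Gamma), (21, Ivy, Pat, Nova), (21, Ivy, Pat, Orion), (21, Ivy, Pat, Vega), (6, Kim, Quin, Atlas), (6, Kim, Quin, Gamma), (6, Kim, Rae, Atlas), (6, Kim, Rae, Gamma), (6, Pat, Quin, Atlas), (6, Pat, Quin, Gamma), (6, Pat, Rae, Atlas), (6, Pat, Rae, Gamma)}
σ[aname ≠ Ivy]: keep tuples satisfying aname ≠ Ivy → {(21, Eve, Ada, Gamma), (21, Eve, Ada, Nova), (21, Eve, Ada, Orion), (21, Eve, Ada, Vega), (21, Eve, Ivy, Gamma), (21, Eve, Ivy, Nova), (21, Eve, Ivy, Orion), (21, Eve, Ivy, Vega), (21, Eve, Pat, Gamma), (21, Eve, Pat, Nova), (21, Eve, Pat, Orion), (21, Eve, Pat, Vega), (6, Kim, Quin, Atlas), (6, Kim, Quin, Gamma), (6, Kim, Rae, Atlas), (6, Kim, Rae, Gamma), (6, Pat, Quin, Atlas), (6, Pat, Quin, Gamma), (6, Pat, Rae, Atlas), (6, Pat, Rae, Gamma)}
σ[role = Gamma]: keep tuples satisfying role = Gamma → {(21, Eve, Ada, Gamma), (21, Eve, Ivy, Gamma), (21, Eve, Pat, Gamma), (6, Kim, Quin, Gamma), (6, Kim, Rae, Gamma), (6, Pat, Quin, Gamma), (6, Pat, Rae, Gamma)}
π_{sname, aname} gives {(Ada, Eve), (Ivy, Eve), (Pat, Eve), (Quin, Kim), (Quin, Pat), (Rae, Kim), (Rae, Pat)}.

{(Ada, Eve), (Ivy, Eve), (Pat, Eve), (Quin, Kim), (Quin, Pat), (Rae, Kim), (Rae, Pat)}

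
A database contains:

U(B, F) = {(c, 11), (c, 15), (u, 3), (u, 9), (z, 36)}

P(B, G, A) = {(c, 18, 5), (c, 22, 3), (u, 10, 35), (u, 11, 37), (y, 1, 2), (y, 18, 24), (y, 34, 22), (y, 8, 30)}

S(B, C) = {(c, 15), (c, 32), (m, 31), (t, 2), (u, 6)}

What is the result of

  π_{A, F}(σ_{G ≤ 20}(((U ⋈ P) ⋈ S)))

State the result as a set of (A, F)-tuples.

{(35, 3), (35, 9), (37, 3), (37, 9), (5, 11), (5, 15)}

U ⋈ P (natural join on B): {(c, 11, 18, 5), (c, 11, 22, 3), (c, 15, 18, 5), (c, 15, 22, 3), (u, 3, 10, 35), (u, 3, 11, 37), (u, 9, 10, 35), (u, 9, 11, 37)}
(U ⋈ P) ⋈ S (natural join on B): {(c, 11, 18, 5, 15), (c, 11, 18, 5, 32), (c, 11, 22, 3, 15), (c, 11, 22, 3, 32), (c, 15, 18, 5, 15), (c, 15, 18, 5, 32), (c, 15, 22, 3, 15), (c, 15, 22, 3, 32), (u, 3, 10, 35, 6), (u, 3, 11, 37, 6), (u, 9, 10, 35, 6), (u, 9, 11, 37, 6)}
Apply σ_{G ≤ 20}; surviving tuples: {(c, 11, 18, 5, 15), (c, 11, 18, 5, 32), (c, 15, 18, 5, 15), (c, 15, 18, 5, 32), (u, 3, 10, 35, 6), (u, 3, 11, 37, 6), (u, 9, 10, 35, 6), (u, 9, 11, 37, 6)}
Projecting to A, F (2 duplicate(s) eliminated): {(35, 3), (35, 9), (37, 3), (37, 9), (5, 11), (5, 15)}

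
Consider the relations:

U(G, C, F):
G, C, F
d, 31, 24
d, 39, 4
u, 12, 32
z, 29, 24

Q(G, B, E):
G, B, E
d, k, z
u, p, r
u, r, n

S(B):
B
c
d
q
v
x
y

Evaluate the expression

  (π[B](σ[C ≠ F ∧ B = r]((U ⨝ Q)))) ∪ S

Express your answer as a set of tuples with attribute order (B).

{c, d, q, r, v, x, y}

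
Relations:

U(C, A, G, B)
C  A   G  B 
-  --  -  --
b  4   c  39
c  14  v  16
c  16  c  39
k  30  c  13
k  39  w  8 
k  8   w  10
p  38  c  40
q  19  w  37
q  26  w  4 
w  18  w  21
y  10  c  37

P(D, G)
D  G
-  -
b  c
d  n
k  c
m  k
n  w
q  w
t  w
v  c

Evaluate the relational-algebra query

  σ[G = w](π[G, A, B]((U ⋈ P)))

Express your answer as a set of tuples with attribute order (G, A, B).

{(w, 18, 21), (w, 19, 37), (w, 26, 4), (w, 39, 8), (w, 8, 10)}

Joining U and P on G yields {(b, 4, c, 39, b), (b, 4, c, 39, k), (b, 4, c, 39, v), (c, 16, c, 39, b), (c, 16, c, 39, k), (c, 16, c, 39, v), (k, 30, c, 13, b), (k, 30, c, 13, k), (k, 30, c, 13, v), (k, 39, w, 8, n), (k, 39, w, 8, q), (k, 39, w, 8, t), (k, 8, w, 10, n), (k, 8, w, 10, q), (k, 8, w, 10, t), (p, 38, c, 40, b), (p, 38, c, 40, k), (p, 38, c, 40, v), (q, 19, w, 37, n), (q, 19, w, 37, q), (q, 19, w, 37, t), (q, 26, w, 4, n), (q, 26, w, 4, q), (q, 26, w, 4, t), (w, 18, w, 21, n), (w, 18, w, 21, q), (w, 18, w, 21, t), (y, 10, c, 37, b), (y, 10, c, 37, k), (y, 10, c, 37, v)}.
π[G, A, B]: project onto (G, A, B) (20 duplicate(s) eliminated) → {(c, 10, 37), (c, 16, 39), (c, 30, 13), (c, 38, 40), (c, 4, 39), (w, 18, 21), (w, 19, 37), (w, 26, 4), (w, 39, 8), (w, 8, 10)}
Selection G = w: {(w, 18, 21), (w, 19, 37), (w, 26, 4), (w, 39, 8), (w, 8, 10)}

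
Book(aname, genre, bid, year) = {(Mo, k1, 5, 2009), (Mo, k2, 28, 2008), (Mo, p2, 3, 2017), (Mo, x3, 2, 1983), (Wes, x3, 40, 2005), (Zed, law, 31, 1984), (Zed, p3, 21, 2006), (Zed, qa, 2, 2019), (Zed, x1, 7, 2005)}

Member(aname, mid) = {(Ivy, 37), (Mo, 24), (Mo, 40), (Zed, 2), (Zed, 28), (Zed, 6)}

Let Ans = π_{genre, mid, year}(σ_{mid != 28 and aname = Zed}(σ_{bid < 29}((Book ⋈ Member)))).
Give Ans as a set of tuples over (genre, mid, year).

Joining Book and Member on aname yields {(Mo, k1, 5, 2009, 24), (Mo, k1, 5, 2009, 40), (Mo, k2, 28, 2008, 24), (Mo, k2, 28, 2008, 40), (Mo, p2, 3, 2017, 24), (Mo, p2, 3, 2017, 40), (Mo, x3, 2, 1983, 24), (Mo, x3, 2, 1983, 40), (Zed, law, 31, 1984, 2), (Zed, law, 31, 1984, 28), (Zed, law, 31, 1984, 6), (Zed, p3, 21, 2006, 2), (Zed, p3, 21, 2006, 28), (Zed, p3, 21, 2006, 6), (Zed, qa, 2, 2019, 2), (Zed, qa, 2, 2019, 28), (Zed, qa, 2, 2019, 6), (Zed, x1, 7, 2005, 2), (Zed, x1, 7, 2005, 28), (Zed, x1, 7, 2005, 6)}.
Apply σ_{bid < 29}; surviving tuples: {(Mo, k1, 5, 2009, 24), (Mo, k1, 5, 2009, 40), (Mo, k2, 28, 2008, 24), (Mo, k2, 28, 2008, 40), (Mo, p2, 3, 2017, 24), (Mo, p2, 3, 2017, 40), (Mo, x3, 2, 1983, 24), (Mo, x3, 2, 1983, 40), (Zed, p3, 21, 2006, 2), (Zed, p3, 21, 2006, 28), (Zed, p3, 21, 2006, 6), (Zed, qa, 2, 2019, 2), (Zed, qa, 2, 2019, 28), (Zed, qa, 2, 2019, 6), (Zed, x1, 7, 2005, 2), (Zed, x1, 7, 2005, 28), (Zed, x1, 7, 2005, 6)}
Apply σ_{mid != 28 and aname = Zed}; surviving tuples: {(Zed, p3, 21, 2006, 2), (Zed, p3, 21, 2006, 6), (Zed, qa, 2, 2019, 2), (Zed, qa, 2, 2019, 6), (Zed, x1, 7, 2005, 2), (Zed, x1, 7, 2005, 6)}
π[genre, mid, year]: project onto (genre, mid, year) → {(p3, 2, 2006), (p3, 6, 2006), (qa, 2, 2019), (qa, 6, 2019), (x1, 2, 2005), (x1, 6, 2005)}

{(p3, 2, 2006), (p3, 6, 2006), (qa, 2, 2019), (qa, 6, 2019), (x1, 2, 2005), (x1, 6, 2005)}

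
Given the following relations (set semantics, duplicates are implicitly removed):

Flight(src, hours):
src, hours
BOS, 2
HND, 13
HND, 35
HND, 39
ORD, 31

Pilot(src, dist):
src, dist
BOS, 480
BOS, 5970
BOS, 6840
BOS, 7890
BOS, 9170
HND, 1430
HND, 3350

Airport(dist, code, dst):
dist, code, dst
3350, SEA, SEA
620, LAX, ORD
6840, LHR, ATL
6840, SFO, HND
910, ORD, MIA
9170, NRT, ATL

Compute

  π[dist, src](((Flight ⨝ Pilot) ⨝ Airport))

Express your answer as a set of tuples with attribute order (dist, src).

{(3350, HND), (6840, BOS), (9170, BOS)}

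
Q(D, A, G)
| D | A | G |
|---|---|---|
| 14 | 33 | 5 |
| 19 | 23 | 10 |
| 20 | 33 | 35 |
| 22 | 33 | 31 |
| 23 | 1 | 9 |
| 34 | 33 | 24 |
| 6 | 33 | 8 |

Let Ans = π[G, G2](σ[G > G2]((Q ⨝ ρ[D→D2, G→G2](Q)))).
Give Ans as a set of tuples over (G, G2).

ρ[D→D2, G→G2]: schema becomes (D2, A, G2); tuples unchanged.
Joining Q and ρ[D→D2, G→G2](Q) on A yields {(14, 33, 5, 14, 5), (14, 33, 5, 20, 35), (14, 33, 5, 22, 31), (14, 33, 5, 34, 24), (14, 33, 5, 6, 8), (19, 23, 10, 19, 10), (20, 33, 35, 14, 5), (20, 33, 35, 20, 35), (20, 33, 35, 22, 31), (20, 33, 35, 34, 24), (20, 33, 35, 6, 8), (22, 33, 31, 14, 5), (22, 33, 31, 20, 35), (22, 33, 31, 22, 31), (22, 33, 31, 34, 24), (22, 33, 31, 6, 8), (23, 1, 9, 23, 9), (34, 33, 24, 14, 5), (34, 33, 24, 20, 35), (34, 33, 24, 22, 31), (34, 33, 24, 34, 24), (34, 33, 24, 6, 8), (6, 33, 8, 14, 5), (6, 33, 8, 20, 35), (6, 33, 8, 22, 31), (6, 33, 8, 34, 24), (6, 33, 8, 6, 8)}.
Selection G > G2: {(20, 33, 35, 14, 5), (20, 33, 35, 22, 31), (20, 33, 35, 34, 24), (20, 33, 35, 6, 8), (22, 33, 31, 14, 5), (22, 33, 31, 34, 24), (22, 33, 31, 6, 8), (34, 33, 24, 14, 5), (34, 33, 24, 6, 8), (6, 33, 8, 14, 5)}
Keep only column(s) G, G2: {(24, 5), (24, 8), (31, 24), (31, 5), (31, 8), (35, 24), (35, 31), (35, 5), (35, 8), (8, 5)}

{(24, 5), (24, 8), (31, 24), (31, 5), (31, 8), (35, 24), (35, 31), (35, 5), (35, 8), (8, 5)}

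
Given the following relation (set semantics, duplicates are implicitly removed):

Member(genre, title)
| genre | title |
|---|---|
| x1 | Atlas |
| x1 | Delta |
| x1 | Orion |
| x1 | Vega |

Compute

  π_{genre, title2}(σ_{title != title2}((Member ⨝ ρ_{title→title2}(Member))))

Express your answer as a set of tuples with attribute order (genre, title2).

ρ[title→title2]: schema becomes (genre, title2); tuples unchanged.
Joining Member and ρ_{title→title2}(Member) on genre yields {(x1, Atlas, Atlas), (x1, Atlas, Delta), (x1, Atlas, Orion), (x1, Atlas, Vega), (x1, Delta, Atlas), (x1, Delta, Delta), (x1, Delta, Orion), (x1, Delta, Vega), (x1, Orion, Atlas), (x1, Orion, Delta), (x1, Orion, Orion), (x1, Orion, Vega), (x1, Vega, Atlas), (x1, Vega, Delta), (x1, Vega, Orion), (x1, Vega, Vega)}.
Selection title != title2: {(x1, Atlas, Delta), (x1, Atlas, Orion), (x1, Atlas, Vega), (x1, Delta, Atlas), (x1, Delta, Orion), (x1, Delta, Vega), (x1, Orion, Atlas), (x1, Orion, Delta), (x1, Orion, Vega), (x1, Vega, Atlas), (x1, Vega, Delta), (x1, Vega, Orion)}
Keep only column(s) genre, title2 (8 duplicate(s) eliminated): {(x1, Atlas), (x1, Delta), (x1, Orion), (x1, Vega)}

{(x1, Atlas), (x1, Delta), (x1, Orion), (x1, Vega)}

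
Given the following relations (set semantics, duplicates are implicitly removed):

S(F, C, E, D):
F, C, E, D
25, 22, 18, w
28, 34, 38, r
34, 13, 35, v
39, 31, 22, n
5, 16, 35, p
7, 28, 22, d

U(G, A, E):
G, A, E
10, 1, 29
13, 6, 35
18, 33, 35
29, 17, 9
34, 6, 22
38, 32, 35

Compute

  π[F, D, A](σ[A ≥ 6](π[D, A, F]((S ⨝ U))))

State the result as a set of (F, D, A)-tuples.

{(34, v, 32), (34, v, 33), (34, v, 6), (39, n, 6), (5, p, 32), (5, p, 33), (5, p, 6), (7, d, 6)}

Joining S and U on E yields {(34, 13, 35, v, 13, 6), (34, 13, 35, v, 18, 33), (34, 13, 35, v, 38, 32), (39, 31, 22, n, 34, 6), (5, 16, 35, p, 13, 6), (5, 16, 35, p, 18, 33), (5, 16, 35, p, 38, 32), (7, 28, 22, d, 34, 6)}.
π_{D, A, F} gives {(d, 6, 7), (n, 6, 39), (p, 32, 5), (p, 33, 5), (p, 6, 5), (v, 32, 34), (v, 33, 34), (v, 6, 34)}.
σ[A ≥ 6]: keep tuples satisfying A ≥ 6 → {(d, 6, 7), (n, 6, 39), (p, 32, 5), (p, 33, 5), (p, 6, 5), (v, 32, 34), (v, 33, 34), (v, 6, 34)}
π_{F, D, A} gives {(34, v, 32), (34, v, 33), (34, v, 6), (39, n, 6), (5, p, 32), (5, p, 33), (5, p, 6), (7, d, 6)}.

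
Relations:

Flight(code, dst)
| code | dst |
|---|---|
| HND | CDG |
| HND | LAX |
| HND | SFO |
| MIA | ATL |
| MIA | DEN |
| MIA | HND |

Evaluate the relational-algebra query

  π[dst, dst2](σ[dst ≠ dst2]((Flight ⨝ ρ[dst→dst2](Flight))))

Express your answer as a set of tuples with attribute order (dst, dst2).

{(ATL, DEN), (ATL, HND), (CDG, LAX), (CDG, SFO), (DEN, ATL), (DEN, HND), (HND, ATL), (HND, DEN), (LAX, CDG), (LAX, SFO), (SFO, CDG), (SFO, LAX)}

ρ[dst→dst2]: schema becomes (code, dst2); tuples unchanged.
Joining Flight and ρ[dst→dst2](Flight) on code yields {(HND, CDG, CDG), (HND, CDG, LAX), (HND, CDG, SFO), (HND, LAX, CDG), (HND, LAX, LAX), (HND, LAX, SFO), (HND, SFO, CDG), (HND, SFO, LAX), (HND, SFO, SFO), (MIA, ATL, ATL), (MIA, ATL, DEN), (MIA, ATL, HND), (MIA, DEN, ATL), (MIA, DEN, DEN), (MIA, DEN, HND), (MIA, HND, ATL), (MIA, HND, DEN), (MIA, HND, HND)}.
σ[dst ≠ dst2]: keep tuples satisfying dst ≠ dst2 → {(HND, CDG, LAX), (HND, CDG, SFO), (HND, LAX, CDG), (HND, LAX, SFO), (HND, SFO, CDG), (HND, SFO, LAX), (MIA, ATL, DEN), (MIA, ATL, HND), (MIA, DEN, ATL), (MIA, DEN, HND), (MIA, HND, ATL), (MIA, HND, DEN)}
Keep only column(s) dst, dst2: {(ATL, DEN), (ATL, HND), (CDG, LAX), (CDG, SFO), (DEN, ATL), (DEN, HND), (HND, ATL), (HND, DEN), (LAX, CDG), (LAX, SFO), (SFO, CDG), (SFO, LAX)}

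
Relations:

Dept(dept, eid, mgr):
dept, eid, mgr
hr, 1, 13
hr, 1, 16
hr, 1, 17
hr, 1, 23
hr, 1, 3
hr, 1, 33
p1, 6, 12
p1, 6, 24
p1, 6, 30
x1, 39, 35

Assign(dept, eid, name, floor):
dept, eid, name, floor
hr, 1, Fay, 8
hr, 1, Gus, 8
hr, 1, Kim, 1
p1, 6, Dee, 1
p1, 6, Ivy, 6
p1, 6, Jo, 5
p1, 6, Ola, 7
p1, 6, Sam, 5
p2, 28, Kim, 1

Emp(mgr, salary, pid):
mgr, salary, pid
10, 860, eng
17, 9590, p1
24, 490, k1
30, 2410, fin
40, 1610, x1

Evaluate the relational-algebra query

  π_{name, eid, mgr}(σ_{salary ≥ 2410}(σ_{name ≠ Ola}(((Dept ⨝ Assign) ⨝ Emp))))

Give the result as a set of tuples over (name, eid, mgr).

Natural join on dept, eid: {(hr, 1, 13, Fay, 8), (hr, 1, 13, Gus, 8), (hr, 1, 13, Kim, 1), (hr, 1, 16, Fay, 8), (hr, 1, 16, Gus, 8), (hr, 1, 16, Kim, 1), (hr, 1, 17, Fay, 8), (hr, 1, 17, Gus, 8), (hr, 1, 17, Kim, 1), (hr, 1, 23, Fay, 8), (hr, 1, 23, Gus, 8), (hr, 1, 23, Kim, 1), (hr, 1, 3, Fay, 8), (hr, 1, 3, Gus, 8), (hr, 1, 3, Kim, 1), (hr, 1, 33, Fay, 8), (hr, 1, 33, Gus, 8), (hr, 1, 33, Kim, 1), (p1, 6, 12, Dee, 1), (p1, 6, 12, Ivy, 6), (p1, 6, 12, Jo, 5), (p1, 6, 12, Ola, 7), (p1, 6, 12, Sam, 5), (p1, 6, 24, Dee, 1), (p1, 6, 24, Ivy, 6), (p1, 6, 24, Jo, 5), (p1, 6, 24, Ola, 7), (p1, 6, 24, Sam, 5), (p1, 6, 30, Dee, 1), (p1, 6, 30, Ivy, 6), (p1, 6, 30, Jo, 5), (p1, 6, 30, Ola, 7), (p1, 6, 30, Sam, 5)}
Natural join on mgr: {(hr, 1, 17, Fay, 8, 9590, p1), (hr, 1, 17, Gus, 8, 9590, p1), (hr, 1, 17, Kim, 1, 9590, p1), (p1, 6, 24, Dee, 1, 490, k1), (p1, 6, 24, Ivy, 6, 490, k1), (p1, 6, 24, Jo, 5, 490, k1), (p1, 6, 24, Ola, 7, 490, k1), (p1, 6, 24, Sam, 5, 490, k1), (p1, 6, 30, Dee, 1, 2410, fin), (p1, 6, 30, Ivy, 6, 2410, fin), (p1, 6, 30, Jo, 5, 2410, fin), (p1, 6, 30, Ola, 7, 2410, fin), (p1, 6, 30, Sam, 5, 2410, fin)}
Filtering on name ≠ Ola leaves {(hr, 1, 17, Fay, 8, 9590, p1), (hr, 1, 17, Gus, 8, 9590, p1), (hr, 1, 17, Kim, 1, 9590, p1), (p1, 6, 24, Dee, 1, 490, k1), (p1, 6, 24, Ivy, 6, 490, k1), (p1, 6, 24, Jo, 5, 490, k1), (p1, 6, 24, Sam, 5, 490, k1), (p1, 6, 30, Dee, 1, 2410, fin), (p1, 6, 30, Ivy, 6, 2410, fin), (p1, 6, 30, Jo, 5, 2410, fin), (p1, 6, 30, Sam, 5, 2410, fin)}.
Filtering on salary ≥ 2410 leaves {(hr, 1, 17, Fay, 8, 9590, p1), (hr, 1, 17, Gus, 8, 9590, p1), (hr, 1, 17, Kim, 1, 9590, p1), (p1, 6, 30, Dee, 1, 2410, fin), (p1, 6, 30, Ivy, 6, 2410, fin), (p1, 6, 30, Jo, 5, 2410, fin), (p1, 6, 30, Sam, 5, 2410, fin)}.
π_{name, eid, mgr} gives {(Dee, 6, 30), (Fay, 1, 17), (Gus, 1, 17), (Ivy, 6, 30), (Jo, 6, 30), (Kim, 1, 17), (Sam, 6, 30)}.

{(Dee, 6, 30), (Fay, 1, 17), (Gus, 1, 17), (Ivy, 6, 30), (Jo, 6, 30), (Kim, 1, 17), (Sam, 6, 30)}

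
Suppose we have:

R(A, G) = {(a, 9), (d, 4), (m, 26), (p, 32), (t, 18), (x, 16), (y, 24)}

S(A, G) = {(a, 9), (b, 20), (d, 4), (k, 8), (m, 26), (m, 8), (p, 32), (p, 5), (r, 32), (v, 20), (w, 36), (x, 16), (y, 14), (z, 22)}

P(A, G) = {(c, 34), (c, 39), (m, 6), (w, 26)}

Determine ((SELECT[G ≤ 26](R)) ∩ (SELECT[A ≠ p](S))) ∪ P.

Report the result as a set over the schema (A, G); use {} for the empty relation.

{(a, 9), (c, 34), (c, 39), (d, 4), (m, 26), (m, 6), (w, 26), (x, 16)}

Filtering on G ≤ 26 leaves {(a, 9), (d, 4), (m, 26), (t, 18), (x, 16), (y, 24)}.
Filtering on A ≠ p leaves {(a, 9), (b, 20), (d, 4), (k, 8), (m, 26), (m, 8), (r, 32), (v, 20), (w, 36), (x, 16), (y, 14), (z, 22)}.
Intersection: {(a, 9), (d, 4), (m, 26), (t, 18), (x, 16), (y, 24)} with {(a, 9), (b, 20), (d, 4), (k, 8), (m, 26), (m, 8), (r, 32), (v, 20), (w, 36), (x, 16), (y, 14), (z, 22)} → {(a, 9), (d, 4), (m, 26), (x, 16)}
Union: {(a, 9), (d, 4), (m, 26), (x, 16)} with {(c, 34), (c, 39), (m, 6), (w, 26)} → {(a, 9), (c, 34), (c, 39), (d, 4), (m, 26), (m, 6), (w, 26), (x, 16)}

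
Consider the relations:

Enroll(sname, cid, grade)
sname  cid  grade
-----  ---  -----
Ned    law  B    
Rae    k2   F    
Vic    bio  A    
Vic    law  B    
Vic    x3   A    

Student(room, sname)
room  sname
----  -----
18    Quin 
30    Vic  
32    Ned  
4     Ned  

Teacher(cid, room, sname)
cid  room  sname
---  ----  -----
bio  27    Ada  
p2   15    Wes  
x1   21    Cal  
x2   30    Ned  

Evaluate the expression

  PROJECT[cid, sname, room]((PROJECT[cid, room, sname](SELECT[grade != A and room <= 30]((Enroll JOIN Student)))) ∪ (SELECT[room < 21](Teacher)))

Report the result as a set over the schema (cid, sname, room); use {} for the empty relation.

{(law, Ned, 4), (law, Vic, 30), (p2, Wes, 15)}

Natural join on sname: {(Ned, law, B, 32), (Ned, law, B, 4), (Vic, bio, A, 30), (Vic, law, B, 30), (Vic, x3, A, 30)}
σ[grade != A and room <= 30]: keep tuples satisfying grade != A and room <= 30 → {(Ned, law, B, 4), (Vic, law, B, 30)}
Projecting to cid, room, sname: {(law, 30, Vic), (law, 4, Ned)}
σ[room < 21]: keep tuples satisfying room < 21 → {(p2, 15, Wes)}
Set union of the two operands is {(law, 30, Vic), (law, 4, Ned), (p2, 15, Wes)}.
Projecting to cid, sname, room: {(law, Ned, 4), (law, Vic, 30), (p2, Wes, 15)}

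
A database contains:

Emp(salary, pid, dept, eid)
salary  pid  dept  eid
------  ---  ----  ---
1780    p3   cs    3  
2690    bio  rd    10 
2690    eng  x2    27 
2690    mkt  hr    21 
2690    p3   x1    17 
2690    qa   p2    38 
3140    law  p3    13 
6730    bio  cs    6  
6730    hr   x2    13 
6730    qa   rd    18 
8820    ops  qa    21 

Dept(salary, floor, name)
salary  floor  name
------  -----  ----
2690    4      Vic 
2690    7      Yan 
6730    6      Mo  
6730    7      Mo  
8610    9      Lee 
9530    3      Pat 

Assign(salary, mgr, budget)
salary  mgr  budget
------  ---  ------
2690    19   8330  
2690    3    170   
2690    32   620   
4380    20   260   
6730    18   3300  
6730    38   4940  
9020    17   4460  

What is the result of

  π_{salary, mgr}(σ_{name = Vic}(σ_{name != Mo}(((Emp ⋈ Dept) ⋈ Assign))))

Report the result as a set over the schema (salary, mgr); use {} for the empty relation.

{(2690, 19), (2690, 3), (2690, 32)}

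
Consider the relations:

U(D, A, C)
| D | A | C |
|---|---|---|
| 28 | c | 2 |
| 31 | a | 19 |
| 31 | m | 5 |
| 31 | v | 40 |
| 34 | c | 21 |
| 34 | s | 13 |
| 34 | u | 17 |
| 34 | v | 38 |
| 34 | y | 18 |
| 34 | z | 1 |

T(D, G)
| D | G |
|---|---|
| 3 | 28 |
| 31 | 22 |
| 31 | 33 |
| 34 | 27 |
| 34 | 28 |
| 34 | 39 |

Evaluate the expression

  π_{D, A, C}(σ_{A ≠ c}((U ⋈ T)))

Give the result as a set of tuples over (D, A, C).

{(31, a, 19), (31, m, 5), (31, v, 40), (34, s, 13), (34, u, 17), (34, v, 38), (34, y, 18), (34, z, 1)}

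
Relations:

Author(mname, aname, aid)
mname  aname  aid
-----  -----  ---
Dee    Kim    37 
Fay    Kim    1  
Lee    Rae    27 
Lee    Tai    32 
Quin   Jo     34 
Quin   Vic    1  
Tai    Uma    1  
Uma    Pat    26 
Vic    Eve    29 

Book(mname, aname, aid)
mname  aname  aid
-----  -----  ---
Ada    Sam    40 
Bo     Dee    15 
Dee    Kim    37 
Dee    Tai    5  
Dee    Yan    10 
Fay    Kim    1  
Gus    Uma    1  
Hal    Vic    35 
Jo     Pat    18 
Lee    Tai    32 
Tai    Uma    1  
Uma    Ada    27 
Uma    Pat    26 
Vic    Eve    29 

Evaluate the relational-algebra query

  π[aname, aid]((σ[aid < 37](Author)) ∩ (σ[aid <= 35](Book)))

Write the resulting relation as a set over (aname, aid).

{(Eve, 29), (Kim, 1), (Pat, 26), (Tai, 32), (Uma, 1)}

σ[aid < 37]: keep tuples satisfying aid < 37 → {(Fay, Kim, 1), (Lee, Rae, 27), (Lee, Tai, 32), (Quin, Jo, 34), (Quin, Vic, 1), (Tai, Uma, 1), (Uma, Pat, 26), (Vic, Eve, 29)}
σ[aid <= 35]: keep tuples satisfying aid <= 35 → {(Bo, Dee, 15), (Dee, Tai, 5), (Dee, Yan, 10), (Fay, Kim, 1), (Gus, Uma, 1), (Hal, Vic, 35), (Jo, Pat, 18), (Lee, Tai, 32), (Tai, Uma, 1), (Uma, Ada, 27), (Uma, Pat, 26), (Vic, Eve, 29)}
Taking the intersection: {(Fay, Kim, 1), (Lee, Tai, 32), (Tai, Uma, 1), (Uma, Pat, 26), (Vic, Eve, 29)}
π_{aname, aid} gives {(Eve, 29), (Kim, 1), (Pat, 26), (Tai, 32), (Uma, 1)}.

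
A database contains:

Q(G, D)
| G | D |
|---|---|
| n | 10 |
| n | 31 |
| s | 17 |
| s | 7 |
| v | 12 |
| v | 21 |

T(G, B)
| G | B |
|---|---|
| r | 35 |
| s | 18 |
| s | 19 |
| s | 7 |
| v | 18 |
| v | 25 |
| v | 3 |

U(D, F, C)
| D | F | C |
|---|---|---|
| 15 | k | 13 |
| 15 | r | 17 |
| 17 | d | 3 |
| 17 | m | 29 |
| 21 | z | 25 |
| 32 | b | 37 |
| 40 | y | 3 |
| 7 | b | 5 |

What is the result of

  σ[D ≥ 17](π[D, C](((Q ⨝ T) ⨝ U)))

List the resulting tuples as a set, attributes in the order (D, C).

{(17, 29), (17, 3), (21, 25)}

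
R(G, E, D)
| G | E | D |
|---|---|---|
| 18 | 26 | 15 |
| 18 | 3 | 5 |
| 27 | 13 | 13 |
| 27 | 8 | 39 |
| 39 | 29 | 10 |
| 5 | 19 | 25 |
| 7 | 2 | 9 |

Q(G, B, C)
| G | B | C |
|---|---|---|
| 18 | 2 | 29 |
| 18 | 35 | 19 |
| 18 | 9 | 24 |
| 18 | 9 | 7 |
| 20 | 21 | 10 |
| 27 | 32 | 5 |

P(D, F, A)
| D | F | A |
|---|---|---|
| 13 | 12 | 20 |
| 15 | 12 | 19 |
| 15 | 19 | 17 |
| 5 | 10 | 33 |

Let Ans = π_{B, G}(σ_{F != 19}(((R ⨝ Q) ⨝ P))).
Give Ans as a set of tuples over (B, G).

Natural join on G: {(18, 26, 15, 2, 29), (18, 26, 15, 35, 19), (18, 26, 15, 9, 24), (18, 26, 15, 9, 7), (18, 3, 5, 2, 29), (18, 3, 5, 35, 19), (18, 3, 5, 9, 24), (18, 3, 5, 9, 7), (27, 13, 13, 32, 5), (27, 8, 39, 32, 5)}
Natural join on D: {(18, 26, 15, 2, 29, 12, 19), (18, 26, 15, 2, 29, 19, 17), (18, 26, 15, 35, 19, 12, 19), (18, 26, 15, 35, 19, 19, 17), (18, 26, 15, 9, 24, 12, 19), (18, 26, 15, 9, 24, 19, 17), (18, 26, 15, 9, 7, 12, 19), (18, 26, 15, 9, 7, 19, 17), (18, 3, 5, 2, 29, 10, 33), (18, 3, 5, 35, 19, 10, 33), (18, 3, 5, 9, 24, 10, 33), (18, 3, 5, 9, 7, 10, 33), (27, 13, 13, 32, 5, 12, 20)}
Apply σ_{F != 19}; surviving tuples: {(18, 26, 15, 2, 29, 12, 19), (18, 26, 15, 35, 19, 12, 19), (18, 26, 15, 9, 24, 12, 19), (18, 26, 15, 9, 7, 12, 19), (18, 3, 5, 2, 29, 10, 33), (18, 3, 5, 35, 19, 10, 33), (18, 3, 5, 9, 24, 10, 33), (18, 3, 5, 9, 7, 10, 33), (27, 13, 13, 32, 5, 12, 20)}
π_{B, G} gives {(2, 18), (32, 27), (35, 18), (9, 18)} (5 duplicate(s) eliminated).

{(2, 18), (32, 27), (35, 18), (9, 18)}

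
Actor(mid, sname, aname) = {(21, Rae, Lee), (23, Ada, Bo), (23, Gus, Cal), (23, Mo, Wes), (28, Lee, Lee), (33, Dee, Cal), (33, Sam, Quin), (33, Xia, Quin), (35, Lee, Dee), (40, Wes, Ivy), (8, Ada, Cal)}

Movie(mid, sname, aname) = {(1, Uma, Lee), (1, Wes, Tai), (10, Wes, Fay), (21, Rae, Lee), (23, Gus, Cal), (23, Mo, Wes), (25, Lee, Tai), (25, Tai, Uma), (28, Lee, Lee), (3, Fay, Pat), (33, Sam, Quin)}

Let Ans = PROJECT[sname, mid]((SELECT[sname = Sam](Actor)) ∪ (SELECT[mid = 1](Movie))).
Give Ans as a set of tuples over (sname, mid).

{(Sam, 33), (Uma, 1), (Wes, 1)}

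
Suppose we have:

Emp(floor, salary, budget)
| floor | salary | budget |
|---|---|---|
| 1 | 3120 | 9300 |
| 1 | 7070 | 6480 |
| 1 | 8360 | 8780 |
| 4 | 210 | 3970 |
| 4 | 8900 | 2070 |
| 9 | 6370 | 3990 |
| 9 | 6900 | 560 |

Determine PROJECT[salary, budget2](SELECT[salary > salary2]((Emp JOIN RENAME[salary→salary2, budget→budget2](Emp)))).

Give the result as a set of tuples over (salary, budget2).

ρ[salary→salary2, budget→budget2]: schema becomes (floor, salary2, budget2); tuples unchanged.
Joining Emp and RENAME[salary→salary2, budget→budget2](Emp) on floor yields {(1, 3120, 9300, 3120, 9300), (1, 3120, 9300, 7070, 6480), (1, 3120, 9300, 8360, 8780), (1, 7070, 6480, 3120, 9300), (1, 7070, 6480, 7070, 6480), (1, 7070, 6480, 8360, 8780), (1, 8360, 8780, 3120, 9300), (1, 8360, 8780, 7070, 6480), (1, 8360, 8780, 8360, 8780), (4, 210, 3970, 210, 3970), (4, 210, 3970, 8900, 2070), (4, 8900, 2070, 210, 3970), (4, 8900, 2070, 8900, 2070), (9, 6370, 3990, 6370, 3990), (9, 6370, 3990, 6900, 560), (9, 6900, 560, 6370, 3990), (9, 6900, 560, 6900, 560)}.
Filtering on salary > salary2 leaves {(1, 7070, 6480, 3120, 9300), (1, 8360, 8780, 3120, 9300), (1, 8360, 8780, 7070, 6480), (4, 8900, 2070, 210, 3970), (9, 6900, 560, 6370, 3990)}.
π[salary, budget2]: project onto (salary, budget2) → {(6900, 3990), (7070, 9300), (8360, 6480), (8360, 9300), (8900, 3970)}

{(6900, 3990), (7070, 9300), (8360, 6480), (8360, 9300), (8900, 3970)}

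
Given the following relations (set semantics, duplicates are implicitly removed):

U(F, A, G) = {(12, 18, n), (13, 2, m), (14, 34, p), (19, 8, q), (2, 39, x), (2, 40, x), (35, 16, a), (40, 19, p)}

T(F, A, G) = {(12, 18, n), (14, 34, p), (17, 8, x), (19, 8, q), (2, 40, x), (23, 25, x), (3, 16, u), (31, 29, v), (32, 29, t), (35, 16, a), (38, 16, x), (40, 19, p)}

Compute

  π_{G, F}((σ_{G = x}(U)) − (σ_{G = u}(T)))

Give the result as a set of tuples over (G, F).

σ[G = x]: keep tuples satisfying G = x → {(2, 39, x), (2, 40, x)}
σ[G = u]: keep tuples satisfying G = u → {(3, 16, u)}
Difference: {(2, 39, x), (2, 40, x)} with {(3, 16, u)} → {(2, 39, x), (2, 40, x)}
π[G, F]: project onto (G, F) (1 duplicate(s) eliminated) → {(x, 2)}

{(x, 2)}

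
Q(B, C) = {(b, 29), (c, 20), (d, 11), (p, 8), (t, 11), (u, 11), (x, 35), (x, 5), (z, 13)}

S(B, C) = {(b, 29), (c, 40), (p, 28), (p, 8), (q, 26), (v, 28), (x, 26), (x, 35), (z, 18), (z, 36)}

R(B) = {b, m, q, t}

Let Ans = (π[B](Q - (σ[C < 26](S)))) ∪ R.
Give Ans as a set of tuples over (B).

Apply σ_{C < 26}; surviving tuples: {(p, 8), (z, 18)}
Taking the difference: {(b, 29), (c, 20), (d, 11), (t, 11), (u, 11), (x, 35), (x, 5), (z, 13)}
π[B]: project onto (B) (1 duplicate(s) eliminated) → {b, c, d, t, u, x, z}
Taking the union: {b, c, d, m, q, t, u, x, z}

{b, c, d, m, q, t, u, x, z}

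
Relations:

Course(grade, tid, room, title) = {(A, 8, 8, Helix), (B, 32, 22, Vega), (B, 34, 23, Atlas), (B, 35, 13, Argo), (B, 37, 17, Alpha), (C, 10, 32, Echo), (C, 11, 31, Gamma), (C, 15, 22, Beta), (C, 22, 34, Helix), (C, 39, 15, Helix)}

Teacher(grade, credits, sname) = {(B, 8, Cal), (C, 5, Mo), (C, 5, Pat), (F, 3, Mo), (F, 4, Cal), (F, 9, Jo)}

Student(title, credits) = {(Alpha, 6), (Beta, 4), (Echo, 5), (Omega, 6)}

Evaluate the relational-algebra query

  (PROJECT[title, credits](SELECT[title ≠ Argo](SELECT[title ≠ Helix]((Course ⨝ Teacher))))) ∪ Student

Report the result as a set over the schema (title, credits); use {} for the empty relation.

Joining Course and Teacher on grade yields {(B, 32, 22, Vega, 8, Cal), (B, 34, 23, Atlas, 8, Cal), (B, 35, 13, Argo, 8, Cal), (B, 37, 17, Alpha, 8, Cal), (C, 10, 32, Echo, 5, Mo), (C, 10, 32, Echo, 5, Pat), (C, 11, 31, Gamma, 5, Mo), (C, 11, 31, Gamma, 5, Pat), (C, 15, 22, Beta, 5, Mo), (C, 15, 22, Beta, 5, Pat), (C, 22, 34, Helix, 5, Mo), (C, 22, 34, Helix, 5, Pat), (C, 39, 15, Helix, 5, Mo), (C, 39, 15, Helix, 5, Pat)}.
Apply σ_{title ≠ Helix}; surviving tuples: {(B, 32, 22, Vega, 8, Cal), (B, 34, 23, Atlas, 8, Cal), (B, 35, 13, Argo, 8, Cal), (B, 37, 17, Alpha, 8, Cal), (C, 10, 32, Echo, 5, Mo), (C, 10, 32, Echo, 5, Pat), (C, 11, 31, Gamma, 5, Mo), (C, 11, 31, Gamma, 5, Pat), (C, 15, 22, Beta, 5, Mo), (C, 15, 22, Beta, 5, Pat)}
Apply σ_{title ≠ Argo}; surviving tuples: {(B, 32, 22, Vega, 8, Cal), (B, 34, 23, Atlas, 8, Cal), (B, 37, 17, Alpha, 8, Cal), (C, 10, 32, Echo, 5, Mo), (C, 10, 32, Echo, 5, Pat), (C, 11, 31, Gamma, 5, Mo), (C, 11, 31, Gamma, 5, Pat), (C, 15, 22, Beta, 5, Mo), (C, 15, 22, Beta, 5, Pat)}
Projecting to title, credits (3 duplicate(s) eliminated): {(Alpha, 8), (Atlas, 8), (Beta, 5), (Echo, 5), (Gamma, 5), (Vega, 8)}
Union: {(Alpha, 8), (Atlas, 8), (Beta, 5), (Echo, 5), (Gamma, 5), (Vega, 8)} with {(Alpha, 6), (Beta, 4), (Echo, 5), (Omega, 6)} → {(Alpha, 6), (Alpha, 8), (Atlas, 8), (Beta, 4), (Beta, 5), (Echo, 5), (Gamma, 5), (Omega, 6), (Vega, 8)}

{(Alpha, 6), (Alpha, 8), (Atlas, 8), (Beta, 4), (Beta, 5), (Echo, 5), (Gamma, 5), (Omega, 6), (Vega, 8)}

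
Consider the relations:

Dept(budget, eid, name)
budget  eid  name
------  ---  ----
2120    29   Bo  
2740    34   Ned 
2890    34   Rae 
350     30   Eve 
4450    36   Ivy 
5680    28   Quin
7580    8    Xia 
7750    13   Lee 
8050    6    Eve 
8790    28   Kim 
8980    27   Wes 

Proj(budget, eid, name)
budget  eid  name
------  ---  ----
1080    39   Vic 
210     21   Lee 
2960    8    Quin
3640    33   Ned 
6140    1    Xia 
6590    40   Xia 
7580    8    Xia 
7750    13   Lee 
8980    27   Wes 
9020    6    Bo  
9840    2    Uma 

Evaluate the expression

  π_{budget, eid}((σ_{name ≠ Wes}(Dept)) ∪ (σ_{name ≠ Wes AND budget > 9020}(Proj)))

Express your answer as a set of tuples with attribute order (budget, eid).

{(2120, 29), (2740, 34), (2890, 34), (350, 30), (4450, 36), (5680, 28), (7580, 8), (7750, 13), (8050, 6), (8790, 28), (9840, 2)}

σ[name ≠ Wes]: keep tuples satisfying name ≠ Wes → {(2120, 29, Bo), (2740, 34, Ned), (2890, 34, Rae), (350, 30, Eve), (4450, 36, Ivy), (5680, 28, Quin), (7580, 8, Xia), (7750, 13, Lee), (8050, 6, Eve), (8790, 28, Kim)}
σ[name ≠ Wes AND budget > 9020]: keep tuples satisfying name ≠ Wes AND budget > 9020 → {(9840, 2, Uma)}
Set union of the two operands is {(2120, 29, Bo), (2740, 34, Ned), (2890, 34, Rae), (350, 30, Eve), (4450, 36, Ivy), (5680, 28, Quin), (7580, 8, Xia), (7750, 13, Lee), (8050, 6, Eve), (8790, 28, Kim), (9840, 2, Uma)}.
π_{budget, eid} gives {(2120, 29), (2740, 34), (2890, 34), (350, 30), (4450, 36), (5680, 28), (7580, 8), (7750, 13), (8050, 6), (8790, 28), (9840, 2)}.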